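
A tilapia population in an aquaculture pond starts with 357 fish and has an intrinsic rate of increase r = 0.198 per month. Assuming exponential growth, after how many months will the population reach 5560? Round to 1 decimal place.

13.9 months

Set N₀·e^(rt) = 5560: e^(0.198·t) = 5560/357 = 15.574.
0.198·t = ln(15.574) = 2.7456, so t = 2.7456/0.198 = 13.867.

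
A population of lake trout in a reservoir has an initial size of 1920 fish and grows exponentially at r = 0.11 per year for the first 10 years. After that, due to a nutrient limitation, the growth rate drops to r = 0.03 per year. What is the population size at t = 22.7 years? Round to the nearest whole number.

8443 fish

Phase 1: N(10) = 1920·e^(0.11×10) = 1920·e^1.1 = 5768.
Phase 2 runs for 22.7 − 10 = 12.7 years at r = 0.03.
N(22.7) = 5768·e^(0.03×12.7) = 5768·e^0.381 = 8442.89.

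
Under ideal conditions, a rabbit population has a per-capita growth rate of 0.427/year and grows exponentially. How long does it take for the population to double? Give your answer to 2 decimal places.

1.62 years

Doubling time t_d = ln(2)/r = 0.6931/0.427 = 1.6233.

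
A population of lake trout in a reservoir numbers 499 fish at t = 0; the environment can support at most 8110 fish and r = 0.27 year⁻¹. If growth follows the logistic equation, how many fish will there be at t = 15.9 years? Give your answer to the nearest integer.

A = (K − N₀)/N₀ = (8110 − 499)/499 = 15.253.
N(t) = K/(1 + A·e^(−rt)) = 8110/(1 + 15.253×e^(−0.27×15.9)).
e^(−4.293) = 0.013664; denominator = 1 + 15.253×0.013664 = 1.2084.
N = 8110/1.2084 = 6711.31.

6711 fish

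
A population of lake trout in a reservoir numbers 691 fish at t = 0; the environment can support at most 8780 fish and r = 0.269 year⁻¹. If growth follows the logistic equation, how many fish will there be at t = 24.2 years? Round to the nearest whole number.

A = (K − N₀)/N₀ = (8780 − 691)/691 = 11.706.
N(t) = K/(1 + A·e^(−rt)) = 8780/(1 + 11.706×e^(−0.269×24.2)).
e^(−6.51) = 0.0014888; denominator = 1 + 11.706×0.0014888 = 1.0174.
N = 8780/1.0174 = 8629.6.

8630 fish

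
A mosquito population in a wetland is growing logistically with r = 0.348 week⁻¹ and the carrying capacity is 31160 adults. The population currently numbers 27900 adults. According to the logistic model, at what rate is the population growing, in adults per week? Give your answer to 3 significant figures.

dN/dt = rN(1 − N/K) = 0.348 × 27900 × (1 − 27900/31160).
1 − 27900/31160 = 0.10462; dN/dt = 0.348 × 27900 × 0.10462 = 1015.8.

1020 adults per week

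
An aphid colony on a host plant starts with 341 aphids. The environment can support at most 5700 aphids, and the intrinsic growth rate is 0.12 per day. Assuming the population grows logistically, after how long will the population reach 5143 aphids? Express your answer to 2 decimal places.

A = (K − N₀)/N₀ = (5700 − 341)/341 = 15.716.
Solve 5700/(1 + 15.716·e^(−0.12t)) = 5143: 1 + 15.716·e^(−0.12t) = 1.1083, so e^(−0.12t) = 0.00689143.
−0.12·t = ln(0.00689143) = -4.9775, so t = 4.9775/0.12 = 41.479.

41.48 days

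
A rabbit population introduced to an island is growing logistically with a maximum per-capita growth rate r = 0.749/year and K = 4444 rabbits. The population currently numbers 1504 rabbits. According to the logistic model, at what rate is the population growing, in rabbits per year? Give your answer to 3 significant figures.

745 rabbits per year

dN/dt = rN(1 − N/K) = 0.749 × 1504 × (1 − 1504/4444).
1 − 1504/4444 = 0.66157; dN/dt = 0.749 × 1504 × 0.66157 = 745.25.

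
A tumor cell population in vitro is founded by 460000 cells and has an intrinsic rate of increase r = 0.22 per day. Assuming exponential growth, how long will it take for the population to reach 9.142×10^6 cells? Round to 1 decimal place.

Set N₀·e^(rt) = 9.142×10^6: e^(0.22·t) = 9.142×10^6/460000 = 19.874.
0.22·t = ln(19.874) = 2.9894, so t = 2.9894/0.22 = 13.588.

13.6 days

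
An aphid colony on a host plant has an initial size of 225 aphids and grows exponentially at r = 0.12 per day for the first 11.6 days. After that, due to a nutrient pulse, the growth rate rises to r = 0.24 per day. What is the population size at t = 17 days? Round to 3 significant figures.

3310 aphids

Phase 1: N(11.6) = 225·e^(0.12×11.6) = 225·e^1.392 = 905.15.
Phase 2 runs for 17 − 11.6 = 5.4 days at r = 0.24.
N(17) = 905.15·e^(0.24×5.4) = 905.15·e^1.296 = 3308.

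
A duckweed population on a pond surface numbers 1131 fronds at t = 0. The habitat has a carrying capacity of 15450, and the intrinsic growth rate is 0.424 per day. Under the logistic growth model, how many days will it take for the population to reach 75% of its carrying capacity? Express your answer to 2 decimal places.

A = (K − N₀)/N₀ = (15450 − 1131)/1131 = 12.66.
Solve 15450/(1 + 12.66·e^(−0.424t)) = 11587.5: 1 + 12.66·e^(−0.424t) = 1.3333, so e^(−0.424t) = 0.0263287.
−0.424·t = ln(0.0263287) = -3.6371, so t = 3.6371/0.424 = 8.5781.

8.58 days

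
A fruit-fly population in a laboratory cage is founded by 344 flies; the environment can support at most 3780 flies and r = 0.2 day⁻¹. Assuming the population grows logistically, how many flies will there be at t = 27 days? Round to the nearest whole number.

A = (K − N₀)/N₀ = (3780 − 344)/344 = 9.9884.
N(t) = K/(1 + A·e^(−rt)) = 3780/(1 + 9.9884×e^(−0.2×27)).
e^(−5.4) = 0.0045166; denominator = 1 + 9.9884×0.0045166 = 1.0451.
N = 3780/1.0451 = 3616.83.

3617 flies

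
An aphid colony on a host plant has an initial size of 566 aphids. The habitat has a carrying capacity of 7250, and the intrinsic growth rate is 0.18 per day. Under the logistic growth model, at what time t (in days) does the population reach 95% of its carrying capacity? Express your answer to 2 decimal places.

A = (K − N₀)/N₀ = (7250 − 566)/566 = 11.809.
Solve 7250/(1 + 11.809·e^(−0.18t)) = 6887.5: 1 + 11.809·e^(−0.18t) = 1.0526, so e^(−0.18t) = 0.00445683.
−0.18·t = ln(0.00445683) = -5.4133, so t = 5.4133/0.18 = 30.074.

30.07 days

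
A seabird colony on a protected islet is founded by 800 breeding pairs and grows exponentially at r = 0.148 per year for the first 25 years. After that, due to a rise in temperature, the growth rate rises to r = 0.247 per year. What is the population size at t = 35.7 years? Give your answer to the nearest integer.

454754 breeding pairs

Phase 1: N(25) = 800·e^(0.148×25) = 800·e^3.7 = 32357.8.
Phase 2 runs for 35.7 − 25 = 10.7 years at r = 0.247.
N(35.7) = 32357.8·e^(0.247×10.7) = 32357.8·e^2.643 = 454754.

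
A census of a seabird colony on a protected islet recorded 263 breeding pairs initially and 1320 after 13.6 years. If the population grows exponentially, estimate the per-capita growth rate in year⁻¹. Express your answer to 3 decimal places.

From N(t) = N₀·e^(rt): e^(r·13.6) = 1320/263 = 5.019.
r·13.6 = ln(5.019) = 1.6132, so r = 1.6132/13.6 = 0.11862.

0.119 per year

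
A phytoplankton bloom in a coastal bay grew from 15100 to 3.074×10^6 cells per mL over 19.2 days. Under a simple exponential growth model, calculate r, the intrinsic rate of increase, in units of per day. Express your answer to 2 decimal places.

From N(t) = N₀·e^(rt): e^(r·19.2) = 3.074×10^6/15100 = 203.58.
r·19.2 = ln(203.58) = 5.316, so r = 5.316/19.2 = 0.27688.

0.28 per day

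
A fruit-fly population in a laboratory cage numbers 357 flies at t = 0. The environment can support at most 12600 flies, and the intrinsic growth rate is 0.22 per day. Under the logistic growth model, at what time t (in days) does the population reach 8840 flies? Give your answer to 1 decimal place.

A = (K − N₀)/N₀ = (12600 − 357)/357 = 34.294.
Solve 12600/(1 + 34.294·e^(−0.22t)) = 8840: 1 + 34.294·e^(−0.22t) = 1.4253, so e^(−0.22t) = 0.0124027.
−0.22·t = ln(0.0124027) = -4.3898, so t = 4.3898/0.22 = 19.954.

20.0 days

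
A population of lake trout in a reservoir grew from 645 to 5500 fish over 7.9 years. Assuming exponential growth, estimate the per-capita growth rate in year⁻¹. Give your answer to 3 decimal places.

From N(t) = N₀·e^(rt): e^(r·7.9) = 5500/645 = 8.5271.
r·7.9 = ln(8.5271) = 2.1433, so r = 2.1433/7.9 = 0.2713.

0.271 per year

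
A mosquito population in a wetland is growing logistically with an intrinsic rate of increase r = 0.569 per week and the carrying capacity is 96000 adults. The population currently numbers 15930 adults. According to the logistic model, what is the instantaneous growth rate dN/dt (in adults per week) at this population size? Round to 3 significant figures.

7560 adults per week

dN/dt = rN(1 − N/K) = 0.569 × 15930 × (1 − 15930/96000).
1 − 15930/96000 = 0.83406; dN/dt = 0.569 × 15930 × 0.83406 = 7560.1.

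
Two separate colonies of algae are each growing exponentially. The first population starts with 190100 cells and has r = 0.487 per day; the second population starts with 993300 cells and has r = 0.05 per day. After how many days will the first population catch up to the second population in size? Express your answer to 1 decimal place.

Set 190100·e^(0.487t) = 993300·e^(0.05t).
e^((0.487 − 0.05)t) = 993300/190100 → e^(0.437·t) = 5.2251.
0.437·t = ln(5.2251) = 1.6535, so t = 1.6535/0.437 = 3.7837.

3.8 days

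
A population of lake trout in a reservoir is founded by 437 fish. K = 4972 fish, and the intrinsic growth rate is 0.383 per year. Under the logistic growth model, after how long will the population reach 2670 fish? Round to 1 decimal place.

A = (K − N₀)/N₀ = (4972 − 437)/437 = 10.378.
Solve 4972/(1 + 10.378·e^(−0.383t)) = 2670: 1 + 10.378·e^(−0.383t) = 1.8622, so e^(−0.383t) = 0.0830803.
−0.383·t = ln(0.0830803) = -2.4879, so t = 2.4879/0.383 = 6.4959.

6.5 years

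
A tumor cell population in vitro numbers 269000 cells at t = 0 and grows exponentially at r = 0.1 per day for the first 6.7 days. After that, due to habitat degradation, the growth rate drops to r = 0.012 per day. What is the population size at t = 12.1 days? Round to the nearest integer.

Phase 1: N(6.7) = 269000·e^(0.1×6.7) = 269000·e^0.67 = 525690.
Phase 2 runs for 12.1 − 6.7 = 5.4 days at r = 0.012.
N(12.1) = 525690·e^(0.012×5.4) = 525690·e^0.0648 = 560882.

560882 cells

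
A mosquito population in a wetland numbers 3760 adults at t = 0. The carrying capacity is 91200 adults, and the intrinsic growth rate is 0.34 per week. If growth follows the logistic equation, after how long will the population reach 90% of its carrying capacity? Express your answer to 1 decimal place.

15.7 weeks

A = (K − N₀)/N₀ = (91200 − 3760)/3760 = 23.255.
Solve 91200/(1 + 23.255·e^(−0.34t)) = 82080: 1 + 23.255·e^(−0.34t) = 1.1111, so e^(−0.34t) = 0.00477788.
−0.34·t = ln(0.00477788) = -5.3438, so t = 5.3438/0.34 = 15.717.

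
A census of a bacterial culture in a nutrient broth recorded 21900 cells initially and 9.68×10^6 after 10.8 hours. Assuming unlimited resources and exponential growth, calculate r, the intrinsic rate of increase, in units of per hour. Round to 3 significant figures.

From N(t) = N₀·e^(rt): e^(r·10.8) = 9.68×10^6/21900 = 442.01.
r·10.8 = ln(442.01) = 6.0913, so r = 6.0913/10.8 = 0.56401.

0.564 per hour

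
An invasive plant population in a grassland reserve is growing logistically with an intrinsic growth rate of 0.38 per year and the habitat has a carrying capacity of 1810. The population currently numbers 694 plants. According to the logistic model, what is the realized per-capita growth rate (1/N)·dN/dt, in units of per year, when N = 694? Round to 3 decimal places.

(1/N)·dN/dt = r(1 − N/K) = 0.38 × (1 − 694/1810).
= 0.38 × 0.61657 = 0.2343.

0.234 per year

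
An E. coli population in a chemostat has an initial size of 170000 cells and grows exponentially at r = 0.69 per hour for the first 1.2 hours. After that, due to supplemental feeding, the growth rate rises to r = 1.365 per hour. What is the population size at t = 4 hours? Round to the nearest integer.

17779448 cells

Phase 1: N(1.2) = 170000·e^(0.69×1.2) = 170000·e^0.828 = 389085.
Phase 2 runs for 4 − 1.2 = 2.8 hours at r = 1.365.
N(4) = 389085·e^(1.365×2.8) = 389085·e^3.822 = 1.777945×10^7.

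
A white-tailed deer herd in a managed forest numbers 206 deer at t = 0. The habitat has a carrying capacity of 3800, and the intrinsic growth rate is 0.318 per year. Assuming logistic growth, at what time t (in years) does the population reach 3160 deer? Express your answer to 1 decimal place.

A = (K − N₀)/N₀ = (3800 − 206)/206 = 17.447.
Solve 3800/(1 + 17.447·e^(−0.318t)) = 3160: 1 + 17.447·e^(−0.318t) = 1.2025, so e^(−0.318t) = 0.0116087.
−0.318·t = ln(0.0116087) = -4.456, so t = 4.456/0.318 = 14.013.

14.0 years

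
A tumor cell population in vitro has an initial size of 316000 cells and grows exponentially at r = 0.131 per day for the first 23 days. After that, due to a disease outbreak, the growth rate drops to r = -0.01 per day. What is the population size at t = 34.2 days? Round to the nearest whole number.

Phase 1: N(23) = 316000·e^(0.131×23) = 316000·e^3.013 = 6.43008×10^6.
Phase 2 runs for 34.2 − 23 = 11.2 days at r = -0.01.
N(34.2) = 6.43008×10^6·e^(-0.01×11.2) = 6.43008×10^6·e^-0.112 = 5.748776×10^6.

5748776 cells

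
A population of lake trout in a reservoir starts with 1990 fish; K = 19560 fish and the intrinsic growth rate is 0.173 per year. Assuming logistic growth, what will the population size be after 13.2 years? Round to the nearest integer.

10296 fish

A = (K − N₀)/N₀ = (19560 − 1990)/1990 = 8.8291.
N(t) = K/(1 + A·e^(−rt)) = 19560/(1 + 8.8291×e^(−0.173×13.2)).
e^(−2.284) = 0.10192; denominator = 1 + 8.8291×0.10192 = 1.8998.
N = 19560/1.8998 = 10295.6.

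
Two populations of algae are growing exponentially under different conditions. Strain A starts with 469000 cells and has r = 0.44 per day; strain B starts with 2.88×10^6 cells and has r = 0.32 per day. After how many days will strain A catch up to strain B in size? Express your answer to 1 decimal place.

15.1 days

Set 469000·e^(0.44t) = 2.88×10^6·e^(0.32t).
e^((0.44 − 0.32)t) = 2.88×10^6/469000 → e^(0.12·t) = 6.1407.
0.12·t = ln(6.1407) = 1.8149, so t = 1.8149/0.12 = 15.125.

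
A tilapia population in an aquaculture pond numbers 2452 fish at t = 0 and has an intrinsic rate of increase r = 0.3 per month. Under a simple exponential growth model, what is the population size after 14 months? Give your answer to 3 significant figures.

N(t) = N₀·e^(rt) = 2452 × e^(0.3×14) = 2452 × e^4.2.
e^4.2 ≈ 66.686, so N ≈ 2452 × 66.686 = 163515.

164000 fish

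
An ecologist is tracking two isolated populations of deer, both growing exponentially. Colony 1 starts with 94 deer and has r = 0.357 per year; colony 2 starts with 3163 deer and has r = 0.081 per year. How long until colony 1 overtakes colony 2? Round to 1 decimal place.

Set 94·e^(0.357t) = 3163·e^(0.081t).
e^((0.357 − 0.081)t) = 3163/94 → e^(0.276·t) = 33.649.
0.276·t = ln(33.649) = 3.516, so t = 3.516/0.276 = 12.739.

12.7 years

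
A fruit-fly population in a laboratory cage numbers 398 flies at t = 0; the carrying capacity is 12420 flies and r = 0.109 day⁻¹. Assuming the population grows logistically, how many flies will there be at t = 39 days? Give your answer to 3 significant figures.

8680 flies

A = (K − N₀)/N₀ = (12420 − 398)/398 = 30.206.
N(t) = K/(1 + A·e^(−rt)) = 12420/(1 + 30.206×e^(−0.109×39)).
e^(−4.251) = 0.01425; denominator = 1 + 30.206×0.01425 = 1.4304.
N = 12420/1.4304 = 8682.67.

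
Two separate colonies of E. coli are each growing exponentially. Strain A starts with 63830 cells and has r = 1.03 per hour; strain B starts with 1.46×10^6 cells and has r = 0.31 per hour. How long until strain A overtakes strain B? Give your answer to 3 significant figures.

Set 63830·e^(1.03t) = 1.46×10^6·e^(0.31t).
e^((1.03 − 0.31)t) = 1.46×10^6/63830 → e^(0.72·t) = 22.873.
0.72·t = ln(22.873) = 3.13, so t = 3.13/0.72 = 4.3472.

4.35 hours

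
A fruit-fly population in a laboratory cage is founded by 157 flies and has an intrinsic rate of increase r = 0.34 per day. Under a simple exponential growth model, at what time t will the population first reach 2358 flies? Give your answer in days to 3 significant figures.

Set N₀·e^(rt) = 2358: e^(0.34·t) = 2358/157 = 15.019.
0.34·t = ln(15.019) = 2.7093, so t = 2.7093/0.34 = 7.9686.

7.97 days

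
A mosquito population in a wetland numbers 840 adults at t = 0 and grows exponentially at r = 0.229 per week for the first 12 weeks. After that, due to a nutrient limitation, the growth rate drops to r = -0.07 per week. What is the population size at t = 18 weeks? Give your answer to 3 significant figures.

Phase 1: N(12) = 840·e^(0.229×12) = 840·e^2.748 = 13113.6.
Phase 2 runs for 18 − 12 = 6 weeks at r = -0.07.
N(18) = 13113.6·e^(-0.07×6) = 13113.6·e^-0.42 = 8616.22.

8620 adults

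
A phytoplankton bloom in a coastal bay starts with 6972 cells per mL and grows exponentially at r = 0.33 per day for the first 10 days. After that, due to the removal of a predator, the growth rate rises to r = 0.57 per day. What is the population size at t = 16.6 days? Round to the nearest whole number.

8134765 cells per mL

Phase 1: N(10) = 6972·e^(0.33×10) = 6972·e^3.3 = 189029.
Phase 2 runs for 16.6 − 10 = 6.6 days at r = 0.57.
N(16.6) = 189029·e^(0.57×6.6) = 189029·e^3.762 = 8.134765×10^6.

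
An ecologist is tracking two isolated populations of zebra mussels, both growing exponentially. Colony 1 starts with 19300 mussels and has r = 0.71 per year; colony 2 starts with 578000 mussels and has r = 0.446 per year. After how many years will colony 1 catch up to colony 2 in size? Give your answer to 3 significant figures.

Set 19300·e^(0.71t) = 578000·e^(0.446t).
e^((0.71 − 0.446)t) = 578000/19300 → e^(0.264·t) = 29.948.
0.264·t = ln(29.948) = 3.3995, so t = 3.3995/0.264 = 12.877.

12.9 years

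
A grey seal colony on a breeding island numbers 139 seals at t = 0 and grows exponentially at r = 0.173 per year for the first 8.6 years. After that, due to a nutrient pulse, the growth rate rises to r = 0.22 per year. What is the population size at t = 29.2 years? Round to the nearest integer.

Phase 1: N(8.6) = 139·e^(0.173×8.6) = 139·e^1.488 = 615.401.
Phase 2 runs for 29.2 − 8.6 = 20.6 years at r = 0.22.
N(29.2) = 615.401·e^(0.22×20.6) = 615.401·e^4.532 = 57198.

57198 seals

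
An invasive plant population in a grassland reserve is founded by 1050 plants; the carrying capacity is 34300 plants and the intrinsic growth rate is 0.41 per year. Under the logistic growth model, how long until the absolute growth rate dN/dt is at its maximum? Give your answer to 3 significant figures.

Logistic growth is fastest at N = K/2 = 17150.
A = (K − N₀)/N₀ = 31.667. Set K/(1 + A·e^(−rt)) = K/2 → A·e^(−rt) = 1.
e^(−0.41t) = 1/31.667 = 0.0315789, so t = ln(31.667)/0.41 = 3.4553/0.41 = 8.4275.

8.43 years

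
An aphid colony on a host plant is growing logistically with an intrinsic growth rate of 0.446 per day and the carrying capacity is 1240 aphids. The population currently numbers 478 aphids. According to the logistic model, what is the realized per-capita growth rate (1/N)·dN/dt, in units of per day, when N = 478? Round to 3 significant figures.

0.274 per day

(1/N)·dN/dt = r(1 − N/K) = 0.446 × (1 − 478/1240).
= 0.446 × 0.61452 = 0.27407.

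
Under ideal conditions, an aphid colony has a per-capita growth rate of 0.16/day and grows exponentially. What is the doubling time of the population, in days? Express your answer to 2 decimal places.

Doubling time t_d = ln(2)/r = 0.6931/0.16 = 4.3322.

4.33 days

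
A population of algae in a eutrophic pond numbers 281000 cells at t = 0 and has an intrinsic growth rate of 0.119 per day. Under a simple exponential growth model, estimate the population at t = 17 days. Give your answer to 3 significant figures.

N(t) = N₀·e^(rt) = 281000 × e^(0.119×17) = 281000 × e^2.023.
e^2.023 ≈ 7.561, so N ≈ 281000 × 7.561 = 2.124634×10^6.

2120000 cells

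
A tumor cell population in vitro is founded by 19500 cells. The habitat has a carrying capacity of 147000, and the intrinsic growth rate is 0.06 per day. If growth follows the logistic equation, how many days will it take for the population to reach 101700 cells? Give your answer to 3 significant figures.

44.8 days

A = (K − N₀)/N₀ = (147000 − 19500)/19500 = 6.5385.
Solve 147000/(1 + 6.5385·e^(−0.06t)) = 101700: 1 + 6.5385·e^(−0.06t) = 1.4454, so e^(−0.06t) = 0.0681242.
−0.06·t = ln(0.0681242) = -2.6864, so t = 2.6864/0.06 = 44.774.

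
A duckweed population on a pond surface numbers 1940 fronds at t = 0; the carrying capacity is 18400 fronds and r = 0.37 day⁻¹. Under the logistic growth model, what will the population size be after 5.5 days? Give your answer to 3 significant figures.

8730 fronds

A = (K − N₀)/N₀ = (18400 − 1940)/1940 = 8.4845.
N(t) = K/(1 + A·e^(−rt)) = 18400/(1 + 8.4845×e^(−0.37×5.5)).
e^(−2.035) = 0.13068; denominator = 1 + 8.4845×0.13068 = 2.1088.
N = 18400/2.1088 = 8725.49.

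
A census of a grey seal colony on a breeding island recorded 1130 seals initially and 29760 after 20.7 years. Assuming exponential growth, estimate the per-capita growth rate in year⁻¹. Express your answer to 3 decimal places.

0.158 per year

From N(t) = N₀·e^(rt): e^(r·20.7) = 29760/1130 = 26.336.
r·20.7 = ln(26.336) = 3.2709, so r = 3.2709/20.7 = 0.15802.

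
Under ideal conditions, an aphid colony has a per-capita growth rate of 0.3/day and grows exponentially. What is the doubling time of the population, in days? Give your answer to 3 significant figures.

2.31 days

Doubling time t_d = ln(2)/r = 0.6931/0.3 = 2.3105.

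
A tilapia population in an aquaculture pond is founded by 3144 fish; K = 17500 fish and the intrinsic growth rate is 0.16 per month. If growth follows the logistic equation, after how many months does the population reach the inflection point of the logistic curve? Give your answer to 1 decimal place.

Logistic growth is fastest at N = K/2 = 8750.
A = (K − N₀)/N₀ = 4.5662. Set K/(1 + A·e^(−rt)) = K/2 → A·e^(−rt) = 1.
e^(−0.16t) = 1/4.5662 = 0.219003, so t = ln(4.5662)/0.16 = 1.5187/0.16 = 9.4917.

9.5 months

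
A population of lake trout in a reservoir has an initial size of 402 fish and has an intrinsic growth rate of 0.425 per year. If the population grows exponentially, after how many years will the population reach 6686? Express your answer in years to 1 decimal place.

Set N₀·e^(rt) = 6686: e^(0.425·t) = 6686/402 = 16.632.
0.425·t = ln(16.632) = 2.8113, so t = 2.8113/0.425 = 6.6149.

6.6 years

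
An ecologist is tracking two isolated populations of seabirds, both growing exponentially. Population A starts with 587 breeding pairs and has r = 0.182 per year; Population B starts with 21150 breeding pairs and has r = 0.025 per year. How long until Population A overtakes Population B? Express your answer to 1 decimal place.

Set 587·e^(0.182t) = 21150·e^(0.025t).
e^((0.182 − 0.025)t) = 21150/587 → e^(0.157·t) = 36.031.
0.157·t = ln(36.031) = 3.5844, so t = 3.5844/0.157 = 22.83.

22.8 years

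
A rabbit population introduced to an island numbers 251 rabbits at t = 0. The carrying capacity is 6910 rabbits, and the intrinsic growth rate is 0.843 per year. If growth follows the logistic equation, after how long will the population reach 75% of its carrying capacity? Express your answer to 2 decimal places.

A = (K − N₀)/N₀ = (6910 − 251)/251 = 26.53.
Solve 6910/(1 + 26.53·e^(−0.843t)) = 5182.5: 1 + 26.53·e^(−0.843t) = 1.3333, so e^(−0.843t) = 0.0125644.
−0.843·t = ln(0.0125644) = -4.3769, so t = 4.3769/0.843 = 5.192.

5.19 years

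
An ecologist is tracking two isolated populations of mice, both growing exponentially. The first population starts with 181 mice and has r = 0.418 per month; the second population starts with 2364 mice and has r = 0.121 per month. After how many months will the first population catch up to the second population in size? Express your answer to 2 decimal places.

8.65 months

Set 181·e^(0.418t) = 2364·e^(0.121t).
e^((0.418 − 0.121)t) = 2364/181 → e^(0.297·t) = 13.061.
0.297·t = ln(13.061) = 2.5696, so t = 2.5696/0.297 = 8.6519.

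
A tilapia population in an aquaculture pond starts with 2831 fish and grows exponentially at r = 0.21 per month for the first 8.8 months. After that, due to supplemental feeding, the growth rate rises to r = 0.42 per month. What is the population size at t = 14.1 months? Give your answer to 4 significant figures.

166400 fish

Phase 1: N(8.8) = 2831·e^(0.21×8.8) = 2831·e^1.848 = 17968.7.
Phase 2 runs for 14.1 − 8.8 = 5.3 months at r = 0.42.
N(14.1) = 17968.7·e^(0.42×5.3) = 17968.7·e^2.226 = 166439.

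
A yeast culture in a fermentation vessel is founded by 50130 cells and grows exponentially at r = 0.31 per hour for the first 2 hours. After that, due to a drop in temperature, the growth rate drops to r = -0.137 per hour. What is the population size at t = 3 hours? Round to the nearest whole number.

Phase 1: N(2) = 50130·e^(0.31×2) = 50130·e^0.62 = 93188.1.
Phase 2 runs for 3 − 2 = 1 hours at r = -0.137.
N(3) = 93188.1·e^(-0.137×1) = 93188.1·e^-0.137 = 81257.2.

81257 cells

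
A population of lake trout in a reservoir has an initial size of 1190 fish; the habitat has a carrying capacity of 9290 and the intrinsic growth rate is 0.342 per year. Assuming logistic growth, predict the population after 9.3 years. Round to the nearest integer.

7241 fish

A = (K − N₀)/N₀ = (9290 − 1190)/1190 = 6.8067.
N(t) = K/(1 + A·e^(−rt)) = 9290/(1 + 6.8067×e^(−0.342×9.3)).
e^(−3.181) = 0.041561; denominator = 1 + 6.8067×0.041561 = 1.2829.
N = 9290/1.2829 = 7241.45.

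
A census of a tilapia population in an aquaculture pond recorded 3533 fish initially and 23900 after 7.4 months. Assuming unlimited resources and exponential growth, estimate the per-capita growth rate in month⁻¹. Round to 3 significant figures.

0.258 per month

From N(t) = N₀·e^(rt): e^(r·7.4) = 23900/3533 = 6.7648.
r·7.4 = ln(6.7648) = 1.9117, so r = 1.9117/7.4 = 0.25834.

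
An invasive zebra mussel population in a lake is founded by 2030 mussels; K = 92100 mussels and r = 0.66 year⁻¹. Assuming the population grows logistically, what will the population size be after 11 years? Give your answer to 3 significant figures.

89300 mussels

A = (K − N₀)/N₀ = (92100 − 2030)/2030 = 44.369.
N(t) = K/(1 + A·e^(−rt)) = 92100/(1 + 44.369×e^(−0.66×11)).
e^(−7.26) = 0.00070311; denominator = 1 + 44.369×0.00070311 = 1.0312.
N = 92100/1.0312 = 89313.7.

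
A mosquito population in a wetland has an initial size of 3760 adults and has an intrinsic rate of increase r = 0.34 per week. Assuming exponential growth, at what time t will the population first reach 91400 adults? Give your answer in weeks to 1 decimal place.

9.4 weeks

Set N₀·e^(rt) = 91400: e^(0.34·t) = 91400/3760 = 24.309.
0.34·t = ln(24.309) = 3.1908, so t = 3.1908/0.34 = 9.3848.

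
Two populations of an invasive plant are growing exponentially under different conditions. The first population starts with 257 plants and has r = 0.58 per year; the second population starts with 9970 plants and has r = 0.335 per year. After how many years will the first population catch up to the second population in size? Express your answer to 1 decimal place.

14.9 years

Set 257·e^(0.58t) = 9970·e^(0.335t).
e^((0.58 − 0.335)t) = 9970/257 → e^(0.245·t) = 38.794.
0.245·t = ln(38.794) = 3.6583, so t = 3.6583/0.245 = 14.932.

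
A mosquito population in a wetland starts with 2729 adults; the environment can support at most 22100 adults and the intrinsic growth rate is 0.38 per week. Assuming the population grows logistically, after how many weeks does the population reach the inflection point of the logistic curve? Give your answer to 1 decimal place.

Logistic growth is fastest at N = K/2 = 11050.
A = (K − N₀)/N₀ = 7.0982. Set K/(1 + A·e^(−rt)) = K/2 → A·e^(−rt) = 1.
e^(−0.38t) = 1/7.0982 = 0.140881, so t = ln(7.0982)/0.38 = 1.9598/0.38 = 5.1575.

5.2 weeks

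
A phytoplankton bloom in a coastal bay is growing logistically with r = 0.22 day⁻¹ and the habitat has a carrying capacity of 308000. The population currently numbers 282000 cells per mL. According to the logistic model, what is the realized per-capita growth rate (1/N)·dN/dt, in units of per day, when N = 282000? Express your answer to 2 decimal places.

0.02 per day

(1/N)·dN/dt = r(1 − N/K) = 0.22 × (1 − 282000/308000).
= 0.22 × 0.084416 = 0.018571.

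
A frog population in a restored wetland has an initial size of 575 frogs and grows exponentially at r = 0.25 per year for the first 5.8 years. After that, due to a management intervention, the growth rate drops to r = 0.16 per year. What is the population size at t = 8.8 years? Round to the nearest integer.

3961 frogs

Phase 1: N(5.8) = 575·e^(0.25×5.8) = 575·e^1.45 = 2451.29.
Phase 2 runs for 8.8 − 5.8 = 3 years at r = 0.16.
N(8.8) = 2451.29·e^(0.16×3) = 2451.29·e^0.48 = 3961.47.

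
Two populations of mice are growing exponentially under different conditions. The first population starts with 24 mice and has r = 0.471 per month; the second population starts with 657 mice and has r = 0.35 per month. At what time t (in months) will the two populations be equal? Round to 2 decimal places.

Set 24·e^(0.471t) = 657·e^(0.35t).
e^((0.471 − 0.35)t) = 657/24 → e^(0.121·t) = 27.375.
0.121·t = ln(27.375) = 3.3096, so t = 3.3096/0.121 = 27.352.

27.35 months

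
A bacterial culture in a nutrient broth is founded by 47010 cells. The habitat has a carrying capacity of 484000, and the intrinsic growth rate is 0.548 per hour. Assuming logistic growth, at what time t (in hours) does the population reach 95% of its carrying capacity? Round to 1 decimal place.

9.4 hours

A = (K − N₀)/N₀ = (484000 − 47010)/47010 = 9.2957.
Solve 484000/(1 + 9.2957·e^(−0.548t)) = 459800: 1 + 9.2957·e^(−0.548t) = 1.0526, so e^(−0.548t) = 0.00566194.
−0.548·t = ln(0.00566194) = -5.174, so t = 5.174/0.548 = 9.4416.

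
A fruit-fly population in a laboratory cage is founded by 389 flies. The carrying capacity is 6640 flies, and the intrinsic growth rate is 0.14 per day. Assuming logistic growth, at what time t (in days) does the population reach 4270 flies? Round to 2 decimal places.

A = (K − N₀)/N₀ = (6640 − 389)/389 = 16.069.
Solve 6640/(1 + 16.069·e^(−0.14t)) = 4270: 1 + 16.069·e^(−0.14t) = 1.555, so e^(−0.14t) = 0.0345399.
−0.14·t = ln(0.0345399) = -3.3656, so t = 3.3656/0.14 = 24.04.

24.04 days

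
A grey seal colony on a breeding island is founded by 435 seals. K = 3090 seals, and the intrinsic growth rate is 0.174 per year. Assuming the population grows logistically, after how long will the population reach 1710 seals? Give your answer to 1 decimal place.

A = (K − N₀)/N₀ = (3090 − 435)/435 = 6.1034.
Solve 3090/(1 + 6.1034·e^(−0.174t)) = 1710: 1 + 6.1034·e^(−0.174t) = 1.807, so e^(−0.174t) = 0.132223.
−0.174·t = ln(0.132223) = -2.0233, so t = 2.0233/0.174 = 11.628.

11.6 years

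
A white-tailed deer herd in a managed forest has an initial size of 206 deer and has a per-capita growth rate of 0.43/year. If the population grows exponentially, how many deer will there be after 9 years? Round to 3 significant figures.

N(t) = N₀·e^(rt) = 206 × e^(0.43×9) = 206 × e^3.87.
e^3.87 ≈ 47.942, so N ≈ 206 × 47.942 = 9876.13.

9880 deer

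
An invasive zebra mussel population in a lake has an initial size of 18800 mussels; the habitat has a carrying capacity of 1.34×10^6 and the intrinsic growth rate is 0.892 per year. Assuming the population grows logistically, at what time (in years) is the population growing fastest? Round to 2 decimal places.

4.77 years

Logistic growth is fastest at N = K/2 = 670000.
A = (K − N₀)/N₀ = 70.277. Set K/(1 + A·e^(−rt)) = K/2 → A·e^(−rt) = 1.
e^(−0.892t) = 1/70.277 = 0.0142295, so t = ln(70.277)/0.892 = 4.2524/0.892 = 4.7673.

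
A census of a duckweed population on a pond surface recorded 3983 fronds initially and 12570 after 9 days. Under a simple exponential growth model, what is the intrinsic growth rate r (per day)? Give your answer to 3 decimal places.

0.128 per day

From N(t) = N₀·e^(rt): e^(r·9) = 12570/3983 = 3.1559.
r·9 = ln(3.1559) = 1.1493, so r = 1.1493/9 = 0.1277.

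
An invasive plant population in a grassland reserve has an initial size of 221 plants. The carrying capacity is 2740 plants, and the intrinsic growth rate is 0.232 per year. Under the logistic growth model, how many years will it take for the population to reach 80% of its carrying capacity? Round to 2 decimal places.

16.46 years

A = (K − N₀)/N₀ = (2740 − 221)/221 = 11.398.
Solve 2740/(1 + 11.398·e^(−0.232t)) = 2192: 1 + 11.398·e^(−0.232t) = 1.25, so e^(−0.232t) = 0.0219333.
−0.232·t = ln(0.0219333) = -3.8197, so t = 3.8197/0.232 = 16.464.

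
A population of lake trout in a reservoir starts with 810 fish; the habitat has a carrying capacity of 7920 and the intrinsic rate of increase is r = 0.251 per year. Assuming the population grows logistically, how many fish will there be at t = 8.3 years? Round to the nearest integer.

A = (K − N₀)/N₀ = (7920 − 810)/810 = 8.7778.
N(t) = K/(1 + A·e^(−rt)) = 7920/(1 + 8.7778×e^(−0.251×8.3)).
e^(−2.083) = 0.12452; denominator = 1 + 8.7778×0.12452 = 2.093.
N = 7920/2.093 = 3784.05.

3784 fish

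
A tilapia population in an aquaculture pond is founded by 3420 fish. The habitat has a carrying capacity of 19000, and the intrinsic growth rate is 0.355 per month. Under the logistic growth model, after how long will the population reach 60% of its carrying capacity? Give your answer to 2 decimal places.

A = (K − N₀)/N₀ = (19000 − 3420)/3420 = 4.5556.
Solve 19000/(1 + 4.5556·e^(−0.355t)) = 11400: 1 + 4.5556·e^(−0.355t) = 1.6667, so e^(−0.355t) = 0.146341.
−0.355·t = ln(0.146341) = -1.9218, so t = 1.9218/0.355 = 5.4136.

5.41 months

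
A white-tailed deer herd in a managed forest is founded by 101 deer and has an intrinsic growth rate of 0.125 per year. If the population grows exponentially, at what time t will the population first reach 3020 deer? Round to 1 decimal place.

Set N₀·e^(rt) = 3020: e^(0.125·t) = 3020/101 = 29.901.
0.125·t = ln(29.901) = 3.3979, so t = 3.3979/0.125 = 27.183.

27.2 years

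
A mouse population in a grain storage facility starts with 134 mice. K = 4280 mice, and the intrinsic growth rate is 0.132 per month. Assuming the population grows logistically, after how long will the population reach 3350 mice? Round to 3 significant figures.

A = (K − N₀)/N₀ = (4280 − 134)/134 = 30.94.
Solve 4280/(1 + 30.94·e^(−0.132t)) = 3350: 1 + 30.94·e^(−0.132t) = 1.2776, so e^(−0.132t) = 0.0089725.
−0.132·t = ln(0.0089725) = -4.7136, so t = 4.7136/0.132 = 35.709.

35.7 months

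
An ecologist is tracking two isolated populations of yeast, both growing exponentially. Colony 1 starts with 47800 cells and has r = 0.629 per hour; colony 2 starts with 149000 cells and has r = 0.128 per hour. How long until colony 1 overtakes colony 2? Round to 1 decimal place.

Set 47800·e^(0.629t) = 149000·e^(0.128t).
e^((0.629 − 0.128)t) = 149000/47800 → e^(0.501·t) = 3.1172.
0.501·t = ln(3.1172) = 1.1369, so t = 1.1369/0.501 = 2.2693.

2.3 hours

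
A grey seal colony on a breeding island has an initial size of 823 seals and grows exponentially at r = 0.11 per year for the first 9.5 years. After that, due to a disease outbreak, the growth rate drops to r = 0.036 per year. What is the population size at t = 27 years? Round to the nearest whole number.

4394 seals

Phase 1: N(9.5) = 823·e^(0.11×9.5) = 823·e^1.045 = 2340.12.
Phase 2 runs for 27 − 9.5 = 17.5 years at r = 0.036.
N(27) = 2340.12·e^(0.036×17.5) = 2340.12·e^0.63 = 4393.83.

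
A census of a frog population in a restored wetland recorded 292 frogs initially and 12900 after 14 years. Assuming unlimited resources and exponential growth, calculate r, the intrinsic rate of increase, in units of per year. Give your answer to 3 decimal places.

From N(t) = N₀·e^(rt): e^(r·14) = 12900/292 = 44.178.
r·14 = ln(44.178) = 3.7882, so r = 3.7882/14 = 0.27059.

0.271 per year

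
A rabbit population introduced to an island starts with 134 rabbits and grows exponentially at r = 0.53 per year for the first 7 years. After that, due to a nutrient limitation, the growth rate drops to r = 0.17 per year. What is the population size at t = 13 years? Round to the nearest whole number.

Phase 1: N(7) = 134·e^(0.53×7) = 134·e^3.71 = 5474.41.
Phase 2 runs for 13 − 7 = 6 years at r = 0.17.
N(13) = 5474.41·e^(0.17×6) = 5474.41·e^1.02 = 15181.6.

15182 rabbits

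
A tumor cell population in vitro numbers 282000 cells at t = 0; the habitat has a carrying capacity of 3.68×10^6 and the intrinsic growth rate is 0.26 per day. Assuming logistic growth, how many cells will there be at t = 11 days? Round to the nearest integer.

2177427 cells

A = (K − N₀)/N₀ = (3.68×10^6 − 282000)/282000 = 12.05.
N(t) = K/(1 + A·e^(−rt)) = 3.68×10^6/(1 + 12.05×e^(−0.26×11)).
e^(−2.86) = 0.057269; denominator = 1 + 12.05×0.057269 = 1.6901.
N = 3.68×10^6/1.6901 = 2.177427×10^6.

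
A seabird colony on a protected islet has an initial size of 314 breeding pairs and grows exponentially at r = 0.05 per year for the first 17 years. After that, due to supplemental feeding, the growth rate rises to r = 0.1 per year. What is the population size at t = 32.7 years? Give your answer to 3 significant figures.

Phase 1: N(17) = 314·e^(0.05×17) = 314·e^0.85 = 734.649.
Phase 2 runs for 32.7 − 17 = 15.7 years at r = 0.1.
N(32.7) = 734.649·e^(0.1×15.7) = 734.649·e^1.57 = 3531.2.

3530 breeding pairs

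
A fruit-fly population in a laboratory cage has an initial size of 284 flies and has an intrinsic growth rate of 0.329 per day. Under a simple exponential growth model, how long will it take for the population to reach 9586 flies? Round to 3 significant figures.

10.7 days

Set N₀·e^(rt) = 9586: e^(0.329·t) = 9586/284 = 33.754.
0.329·t = ln(33.754) = 3.5191, so t = 3.5191/0.329 = 10.696.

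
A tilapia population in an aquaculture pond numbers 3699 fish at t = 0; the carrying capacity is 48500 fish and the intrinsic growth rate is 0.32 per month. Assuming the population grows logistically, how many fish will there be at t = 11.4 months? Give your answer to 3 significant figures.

A = (K − N₀)/N₀ = (48500 − 3699)/3699 = 12.112.
N(t) = K/(1 + A·e^(−rt)) = 48500/(1 + 12.112×e^(−0.32×11.4)).
e^(−3.648) = 0.026043; denominator = 1 + 12.112×0.026043 = 1.3154.
N = 48500/1.3154 = 36870.2.

36900 fish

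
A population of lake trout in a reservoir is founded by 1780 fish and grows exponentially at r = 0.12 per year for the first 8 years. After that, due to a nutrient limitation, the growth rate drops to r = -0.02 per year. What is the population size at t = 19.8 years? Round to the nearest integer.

Phase 1: N(8) = 1780·e^(0.12×8) = 1780·e^0.96 = 4648.82.
Phase 2 runs for 19.8 − 8 = 11.8 years at r = -0.02.
N(19.8) = 4648.82·e^(-0.02×11.8) = 4648.82·e^-0.236 = 3671.55.

3672 fish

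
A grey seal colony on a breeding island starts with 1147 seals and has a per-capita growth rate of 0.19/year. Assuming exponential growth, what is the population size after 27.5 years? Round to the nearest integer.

213183 seals

N(t) = N₀·e^(rt) = 1147 × e^(0.19×27.5) = 1147 × e^5.225.
e^5.225 ≈ 185.86, so N ≈ 1147 × 185.86 = 213183.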